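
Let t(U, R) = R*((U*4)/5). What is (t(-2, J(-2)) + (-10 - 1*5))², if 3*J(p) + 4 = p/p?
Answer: 4489/25 ≈ 179.56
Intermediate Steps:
J(p) = -1 (J(p) = -4/3 + (p/p)/3 = -4/3 + (⅓)*1 = -4/3 + ⅓ = -1)
t(U, R) = 4*R*U/5 (t(U, R) = R*((4*U)*(⅕)) = R*(4*U/5) = 4*R*U/5)
(t(-2, J(-2)) + (-10 - 1*5))² = ((⅘)*(-1)*(-2) + (-10 - 1*5))² = (8/5 + (-10 - 5))² = (8/5 - 15)² = (-67/5)² = 4489/25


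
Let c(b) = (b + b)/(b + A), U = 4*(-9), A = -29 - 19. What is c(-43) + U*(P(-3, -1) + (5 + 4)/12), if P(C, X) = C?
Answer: 7457/91 ≈ 81.945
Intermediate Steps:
A = -48
U = -36
c(b) = 2*b/(-48 + b) (c(b) = (b + b)/(b - 48) = (2*b)/(-48 + b) = 2*b/(-48 + b))
c(-43) + U*(P(-3, -1) + (5 + 4)/12) = 2*(-43)/(-48 - 43) - 36*(-3 + (5 + 4)/12) = 2*(-43)/(-91) - 36*(-3 + 9*(1/12)) = 2*(-43)*(-1/91) - 36*(-3 + 3/4) = 86/91 - 36*(-9/4) = 86/91 + 81 = 7457/91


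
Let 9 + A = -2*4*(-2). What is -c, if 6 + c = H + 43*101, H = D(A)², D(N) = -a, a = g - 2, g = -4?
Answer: -4373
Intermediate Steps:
A = 7 (A = -9 - 2*4*(-2) = -9 - 8*(-2) = -9 + 16 = 7)
a = -6 (a = -4 - 2 = -6)
D(N) = 6 (D(N) = -1*(-6) = 6)
H = 36 (H = 6² = 36)
c = 4373 (c = -6 + (36 + 43*101) = -6 + (36 + 4343) = -6 + 4379 = 4373)
-c = -1*4373 = -4373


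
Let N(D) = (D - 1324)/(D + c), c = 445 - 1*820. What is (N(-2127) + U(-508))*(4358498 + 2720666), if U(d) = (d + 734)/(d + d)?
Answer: 1301134415081/158877 ≈ 8.1896e+6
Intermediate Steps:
U(d) = (734 + d)/(2*d) (U(d) = (734 + d)/((2*d)) = (734 + d)*(1/(2*d)) = (734 + d)/(2*d))
c = -375 (c = 445 - 820 = -375)
N(D) = (-1324 + D)/(-375 + D) (N(D) = (D - 1324)/(D - 375) = (-1324 + D)/(-375 + D))
(N(-2127) + U(-508))*(4358498 + 2720666) = ((-1324 - 2127)/(-375 - 2127) + (½)*(734 - 508)/(-508))*(4358498 + 2720666) = (-3451/(-2502) + (½)*(-1/508)*226)*7079164 = (-1/2502*(-3451) - 113/508)*7079164 = (3451/2502 - 113/508)*7079164 = (735191/635508)*7079164 = 1301134415081/158877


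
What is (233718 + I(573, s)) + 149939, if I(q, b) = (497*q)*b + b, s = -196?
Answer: -55433615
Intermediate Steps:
I(q, b) = b + 497*b*q (I(q, b) = 497*b*q + b = b + 497*b*q)
(233718 + I(573, s)) + 149939 = (233718 - 196*(1 + 497*573)) + 149939 = (233718 - 196*(1 + 284781)) + 149939 = (233718 - 196*284782) + 149939 = (233718 - 55817272) + 149939 = -55583554 + 149939 = -55433615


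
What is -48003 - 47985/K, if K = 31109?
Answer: -1493373312/31109 ≈ -48005.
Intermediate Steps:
-48003 - 47985/K = -48003 - 47985/31109 = -1493373312/31109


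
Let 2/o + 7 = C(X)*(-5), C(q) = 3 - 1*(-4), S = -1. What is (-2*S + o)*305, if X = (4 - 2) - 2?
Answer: 12505/21 ≈ 595.48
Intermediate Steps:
X = 0 (X = 2 - 2 = 0)
C(q) = 7 (C(q) = 3 + 4 = 7)
o = -1/21 (o = 2/(-7 + 7*(-5)) = 2/(-7 - 35) = 2/(-42) = 2*(-1/42) = -1/21 ≈ -0.047619)
(-2*S + o)*305 = (-2*(-1) - 1/21)*305 = (2 - 1/21)*305 = (41/21)*305 = 12505/21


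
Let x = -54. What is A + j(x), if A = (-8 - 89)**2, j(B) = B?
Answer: 9355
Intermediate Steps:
A = 9409 (A = (-97)**2 = 9409)
A + j(x) = 9409 - 54 = 9355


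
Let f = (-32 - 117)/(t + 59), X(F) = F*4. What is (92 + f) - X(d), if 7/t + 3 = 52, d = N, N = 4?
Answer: 30421/414 ≈ 73.481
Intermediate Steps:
d = 4
X(F) = 4*F
t = ⅐ (t = 7/(-3 + 52) = 7/49 = 7*(1/49) = ⅐ ≈ 0.14286)
f = -1043/414 (f = (-32 - 117)/(⅐ + 59) = -149/414/7 = -149*7/414 = -1043/414 ≈ -2.5193)
(92 + f) - X(d) = (92 - 1043/414) - 4*4 = 37045/414 - 1*16 = 37045/414 - 16 = 30421/414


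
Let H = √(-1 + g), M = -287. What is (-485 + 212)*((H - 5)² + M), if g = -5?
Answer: 73164 + 2730*I*√6 ≈ 73164.0 + 6687.1*I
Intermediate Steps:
H = I*√6 (H = √(-1 - 5) = √(-6) = I*√6 ≈ 2.4495*I)
(-485 + 212)*((H - 5)² + M) = (-485 + 212)*((I*√6 - 5)² - 287) = -273*((-5 + I*√6)² - 287) = -273*(-287 + (-5 + I*√6)²) = 78351 - 273*(-5 + I*√6)²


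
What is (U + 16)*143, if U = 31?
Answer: 6721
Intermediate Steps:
(U + 16)*143 = (31 + 16)*143 = 47*143 = 6721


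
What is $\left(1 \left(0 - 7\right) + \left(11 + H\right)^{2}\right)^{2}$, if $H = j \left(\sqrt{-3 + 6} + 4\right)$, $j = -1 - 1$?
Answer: $628 - 336 \sqrt{3} \approx 46.031$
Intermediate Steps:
$j = -2$
$H = -8 - 2 \sqrt{3}$ ($H = - 2 \left(\sqrt{-3 + 6} + 4\right) = - 2 \left(\sqrt{3} + 4\right) = - 2 \left(4 + \sqrt{3}\right) = -8 - 2 \sqrt{3} \approx -11.464$)
$\left(1 \left(0 - 7\right) + \left(11 + H\right)^{2}\right)^{2} = \left(1 \left(0 - 7\right) + \left(11 - \left(8 + 2 \sqrt{3}\right)\right)^{2}\right)^{2} = \left(1 \left(0 - 7\right) + \left(3 - 2 \sqrt{3}\right)^{2}\right)^{2} = \left(1 \left(-7\right) + \left(3 - 2 \sqrt{3}\right)^{2}\right)^{2} = \left(-7 + \left(3 - 2 \sqrt{3}\right)^{2}\right)^{2}$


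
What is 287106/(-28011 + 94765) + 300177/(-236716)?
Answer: 23962284219/7900869932 ≈ 3.0329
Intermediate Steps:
287106/(-28011 + 94765) + 300177/(-236716) = 287106/66754 + 300177*(-1/236716) = 287106*(1/66754) - 300177/236716 = 143553/33377 - 300177/236716 = 23962284219/7900869932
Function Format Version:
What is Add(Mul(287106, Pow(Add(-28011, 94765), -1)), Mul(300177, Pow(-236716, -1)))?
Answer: Rational(23962284219, 7900869932) ≈ 3.0329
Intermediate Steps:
Add(Mul(287106, Pow(Add(-28011, 94765), -1)), Mul(300177, Pow(-236716, -1))) = Add(Mul(287106, Pow(66754, -1)), Mul(300177, Rational(-1, 236716))) = Add(Mul(287106, Rational(1, 66754)), Rational(-300177, 236716)) = Add(Rational(143553, 33377), Rational(-300177, 236716)) = Rational(23962284219, 7900869932)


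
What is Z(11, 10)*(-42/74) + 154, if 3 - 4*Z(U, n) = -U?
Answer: 11249/74 ≈ 152.01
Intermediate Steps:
Z(U, n) = ¾ + U/4 (Z(U, n) = ¾ - (-1)*U/4 = ¾ + U/4)
Z(11, 10)*(-42/74) + 154 = (¾ + (¼)*11)*(-42/74) + 154 = (¾ + 11/4)*(-42*1/74) + 154 = (7/2)*(-21/37) + 154 = -147/74 + 154 = 11249/74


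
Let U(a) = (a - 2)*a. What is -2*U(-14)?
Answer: -448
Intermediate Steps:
U(a) = a*(-2 + a) (U(a) = (-2 + a)*a = a*(-2 + a))
-2*U(-14) = -(-28)*(-2 - 14) = -(-28)*(-16) = -2*224 = -448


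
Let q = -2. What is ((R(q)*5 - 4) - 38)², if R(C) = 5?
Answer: 289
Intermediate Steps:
((R(q)*5 - 4) - 38)² = ((5*5 - 4) - 38)² = ((25 - 4) - 38)² = (21 - 38)² = (-17)² = 289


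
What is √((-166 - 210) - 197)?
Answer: I*√573 ≈ 23.937*I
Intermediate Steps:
√((-166 - 210) - 197) = √(-376 - 197) = √(-573) = I*√573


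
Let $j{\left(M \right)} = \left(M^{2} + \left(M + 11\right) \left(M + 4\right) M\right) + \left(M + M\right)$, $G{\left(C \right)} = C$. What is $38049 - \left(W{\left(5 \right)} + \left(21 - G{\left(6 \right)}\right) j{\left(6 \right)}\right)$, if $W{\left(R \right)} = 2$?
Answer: $22027$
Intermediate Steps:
$j{\left(M \right)} = M^{2} + 2 M + M \left(4 + M\right) \left(11 + M\right)$ ($j{\left(M \right)} = \left(M^{2} + \left(11 + M\right) \left(4 + M\right) M\right) + 2 M = \left(M^{2} + \left(4 + M\right) \left(11 + M\right) M\right) + 2 M = \left(M^{2} + M \left(4 + M\right) \left(11 + M\right)\right) + 2 M = M^{2} + 2 M + M \left(4 + M\right) \left(11 + M\right)$)
$38049 - \left(W{\left(5 \right)} + \left(21 - G{\left(6 \right)}\right) j{\left(6 \right)}\right) = 38049 - \left(2 + \left(21 - 6\right) 6 \left(46 + 6^{2} + 16 \cdot 6\right)\right) = 38049 - \left(2 + \left(21 - 6\right) 6 \left(46 + 36 + 96\right)\right) = 38049 - \left(2 + 15 \cdot 6 \cdot 178\right) = 38049 - \left(2 + 15 \cdot 1068\right) = 38049 - \left(2 + 16020\right) = 38049 - 16022 = 22027$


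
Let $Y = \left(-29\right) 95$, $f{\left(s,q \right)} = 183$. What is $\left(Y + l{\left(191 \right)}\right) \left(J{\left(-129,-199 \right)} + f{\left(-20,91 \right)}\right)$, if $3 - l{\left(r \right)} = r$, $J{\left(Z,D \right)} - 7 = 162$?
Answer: $-1035936$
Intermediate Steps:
$J{\left(Z,D \right)} = 169$ ($J{\left(Z,D \right)} = 7 + 162 = 169$)
$Y = -2755$
$l{\left(r \right)} = 3 - r$
$\left(Y + l{\left(191 \right)}\right) \left(J{\left(-129,-199 \right)} + f{\left(-20,91 \right)}\right) = \left(-2755 + \left(3 - 191\right)\right) \left(169 + 183\right) = \left(-2755 + \left(3 - 191\right)\right) 352 = \left(-2755 - 188\right) 352 = \left(-2943\right) 352 = -1035936$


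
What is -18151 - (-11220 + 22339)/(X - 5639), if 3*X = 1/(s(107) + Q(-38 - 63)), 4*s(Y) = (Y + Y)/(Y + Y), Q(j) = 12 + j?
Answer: -108994696654/6005539 ≈ -18149.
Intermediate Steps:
s(Y) = 1/4 (s(Y) = ((Y + Y)/(Y + Y))/4 = ((2*Y)/((2*Y)))/4 = ((2*Y)*(1/(2*Y)))/4 = (1/4)*1 = 1/4)
X = -4/1065 (X = 1/(3*(1/4 + (12 + (-38 - 63)))) = 1/(3*(1/4 + (12 - 101))) = 1/(3*(1/4 - 89)) = 1/(3*(-355/4)) = (1/3)*(-4/355) = -4/1065 ≈ -0.0037559)
-18151 - (-11220 + 22339)/(X - 5639) = -18151 - (-11220 + 22339)/(-4/1065 - 5639) = -18151 - 11119/(-6005539/1065) = -18151 - 11119*(-1065)/6005539 = -18151 - 1*(-11841735/6005539) = -18151 + 11841735/6005539 = -108994696654/6005539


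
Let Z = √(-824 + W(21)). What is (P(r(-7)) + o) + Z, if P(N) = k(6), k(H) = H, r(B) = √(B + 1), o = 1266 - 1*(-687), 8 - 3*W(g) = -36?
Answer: 1959 + 2*I*√1821/3 ≈ 1959.0 + 28.449*I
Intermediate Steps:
W(g) = 44/3 (W(g) = 8/3 - ⅓*(-36) = 8/3 + 12 = 44/3)
o = 1953 (o = 1266 + 687 = 1953)
r(B) = √(1 + B)
P(N) = 6
Z = 2*I*√1821/3 (Z = √(-824 + 44/3) = √(-2428/3) = 2*I*√1821/3 ≈ 28.449*I)
(P(r(-7)) + o) + Z = (6 + 1953) + 2*I*√1821/3 = 1959 + 2*I*√1821/3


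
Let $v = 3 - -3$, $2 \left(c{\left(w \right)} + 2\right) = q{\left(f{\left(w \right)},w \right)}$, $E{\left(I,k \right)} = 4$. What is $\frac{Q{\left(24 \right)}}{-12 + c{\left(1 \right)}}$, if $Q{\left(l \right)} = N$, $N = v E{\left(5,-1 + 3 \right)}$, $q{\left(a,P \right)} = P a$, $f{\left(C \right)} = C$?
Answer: $- \frac{16}{9} \approx -1.7778$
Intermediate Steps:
$c{\left(w \right)} = -2 + \frac{w^{2}}{2}$ ($c{\left(w \right)} = -2 + \frac{w w}{2} = -2 + \frac{w^{2}}{2}$)
$v = 6$ ($v = 3 + 3 = 6$)
$N = 24$ ($N = 6 \cdot 4 = 24$)
$Q{\left(l \right)} = 24$
$\frac{Q{\left(24 \right)}}{-12 + c{\left(1 \right)}} = \frac{1}{-12 - \left(2 - \frac{1^{2}}{2}\right)} 24 = \frac{1}{-12 + \left(-2 + \frac{1}{2} \cdot 1\right)} 24 = \frac{1}{-12 + \left(-2 + \frac{1}{2}\right)} 24 = \frac{1}{-12 - \frac{3}{2}} \cdot 24 = \frac{1}{- \frac{27}{2}} \cdot 24 = \left(- \frac{2}{27}\right) 24 = - \frac{16}{9}$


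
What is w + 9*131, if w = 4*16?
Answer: 1243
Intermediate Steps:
w = 64
w + 9*131 = 64 + 9*131 = 64 + 1179 = 1243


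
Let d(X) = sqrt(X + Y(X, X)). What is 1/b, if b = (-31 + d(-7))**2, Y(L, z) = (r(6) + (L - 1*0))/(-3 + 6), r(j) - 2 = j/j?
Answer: 9/(93 - 5*I*sqrt(3))**2 ≈ 0.0010139 + 0.00019048*I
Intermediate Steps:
r(j) = 3 (r(j) = 2 + j/j = 2 + 1 = 3)
Y(L, z) = 1 + L/3 (Y(L, z) = (3 + (L - 1*0))/(-3 + 6) = (3 + (L + 0))/3 = (3 + L)*(1/3) = 1 + L/3)
d(X) = sqrt(1 + 4*X/3) (d(X) = sqrt(X + (1 + X/3)) = sqrt(1 + 4*X/3))
b = (-31 + 5*I*sqrt(3)/3)**2 (b = (-31 + sqrt(9 + 12*(-7))/3)**2 = (-31 + sqrt(9 - 84)/3)**2 = (-31 + sqrt(-75)/3)**2 = (-31 + (5*I*sqrt(3))/3)**2 = (-31 + 5*I*sqrt(3)/3)**2 ≈ 952.67 - 178.98*I)
1/b = 1/(2858/3 - 310*I*sqrt(3)/3)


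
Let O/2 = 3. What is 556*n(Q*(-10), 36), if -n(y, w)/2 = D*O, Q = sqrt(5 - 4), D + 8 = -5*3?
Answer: 153456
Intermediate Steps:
D = -23 (D = -8 - 5*3 = -8 - 15 = -23)
O = 6 (O = 2*3 = 6)
Q = 1 (Q = sqrt(1) = 1)
n(y, w) = 276 (n(y, w) = -(-46)*6 = -2*(-138) = 276)
556*n(Q*(-10), 36) = 556*276 = 153456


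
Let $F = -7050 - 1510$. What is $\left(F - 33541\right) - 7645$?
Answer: $-49746$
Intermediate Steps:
$F = -8560$
$\left(F - 33541\right) - 7645 = \left(-8560 - 33541\right) - 7645 = -42101 - 7645 = -49746$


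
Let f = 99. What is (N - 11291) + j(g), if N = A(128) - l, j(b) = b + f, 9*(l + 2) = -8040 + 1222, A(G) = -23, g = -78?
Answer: -94801/9 ≈ -10533.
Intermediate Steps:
l = -6836/9 (l = -2 + (-8040 + 1222)/9 = -2 + (⅑)*(-6818) = -2 - 6818/9 = -6836/9 ≈ -759.56)
j(b) = 99 + b (j(b) = b + 99 = 99 + b)
N = 6629/9 (N = -23 - 1*(-6836/9) = -23 + 6836/9 = 6629/9 ≈ 736.56)
(N - 11291) + j(g) = (6629/9 - 11291) + (99 - 78) = -94990/9 + 21 = -94801/9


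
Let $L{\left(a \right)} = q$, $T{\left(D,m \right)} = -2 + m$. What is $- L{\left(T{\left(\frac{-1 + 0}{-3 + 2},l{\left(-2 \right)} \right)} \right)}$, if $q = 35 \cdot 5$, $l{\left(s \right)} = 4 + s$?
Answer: $-175$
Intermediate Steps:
$q = 175$
$L{\left(a \right)} = 175$
$- L{\left(T{\left(\frac{-1 + 0}{-3 + 2},l{\left(-2 \right)} \right)} \right)} = \left(-1\right) 175 = -175$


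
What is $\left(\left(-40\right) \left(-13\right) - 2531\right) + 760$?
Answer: $-1251$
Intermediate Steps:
$\left(\left(-40\right) \left(-13\right) - 2531\right) + 760 = \left(520 - 2531\right) + 760 = -2011 + 760 = -1251$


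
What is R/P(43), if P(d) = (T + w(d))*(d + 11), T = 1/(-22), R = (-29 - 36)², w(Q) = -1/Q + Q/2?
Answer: 1998425/547398 ≈ 3.6508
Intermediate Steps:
w(Q) = Q/2 - 1/Q (w(Q) = -1/Q + Q*(½) = -1/Q + Q/2 = Q/2 - 1/Q)
R = 4225 (R = (-65)² = 4225)
T = -1/22 ≈ -0.045455
P(d) = (11 + d)*(-1/22 + d/2 - 1/d) (P(d) = (-1/22 + (d/2 - 1/d))*(d + 11) = (-1/22 + d/2 - 1/d)*(11 + d) = (11 + d)*(-1/22 + d/2 - 1/d))
R/P(43) = 4225/(-3/2 + (½)*43² - 11/43 + (60/11)*43) = 4225/(-3/2 + (½)*1849 - 11*1/43 + 2580/11) = 4225/(-3/2 + 1849/2 - 11/43 + 2580/11) = 4225/(547398/473) = 4225*(473/547398) = 1998425/547398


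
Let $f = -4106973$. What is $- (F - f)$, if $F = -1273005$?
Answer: $-2833968$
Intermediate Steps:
$- (F - f) = - (-1273005 - -4106973) = - (-1273005 + 4106973) = \left(-1\right) 2833968 = -2833968$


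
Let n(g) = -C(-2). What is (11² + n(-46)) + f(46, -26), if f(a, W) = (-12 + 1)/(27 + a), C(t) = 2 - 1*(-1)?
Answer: 8603/73 ≈ 117.85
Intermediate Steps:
C(t) = 3 (C(t) = 2 + 1 = 3)
f(a, W) = -11/(27 + a)
n(g) = -3 (n(g) = -1*3 = -3)
(11² + n(-46)) + f(46, -26) = (11² - 3) - 11/(27 + 46) = (121 - 3) - 11/73 = 118 - 11*1/73 = 118 - 11/73 = 8603/73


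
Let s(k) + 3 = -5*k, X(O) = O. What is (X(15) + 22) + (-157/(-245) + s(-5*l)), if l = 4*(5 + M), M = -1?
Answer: 106487/245 ≈ 434.64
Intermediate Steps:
l = 16 (l = 4*(5 - 1) = 4*4 = 16)
s(k) = -3 - 5*k
(X(15) + 22) + (-157/(-245) + s(-5*l)) = (15 + 22) + (-157/(-245) + (-3 - (-25)*16)) = 37 + (-157*(-1/245) + (-3 - 5*(-80))) = 37 + (157/245 + (-3 + 400)) = 37 + (157/245 + 397) = 37 + 97422/245 = 106487/245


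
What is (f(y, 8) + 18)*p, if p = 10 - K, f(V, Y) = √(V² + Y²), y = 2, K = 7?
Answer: 54 + 6*√17 ≈ 78.739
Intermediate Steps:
p = 3 (p = 10 - 1*7 = 10 - 7 = 3)
(f(y, 8) + 18)*p = (√(2² + 8²) + 18)*3 = (√(4 + 64) + 18)*3 = (√68 + 18)*3 = (2*√17 + 18)*3 = (18 + 2*√17)*3 = 54 + 6*√17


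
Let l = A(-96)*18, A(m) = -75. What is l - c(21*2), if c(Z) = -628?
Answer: -722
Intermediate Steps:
l = -1350 (l = -75*18 = -1350)
l - c(21*2) = -1350 - 1*(-628) = -1350 + 628 = -722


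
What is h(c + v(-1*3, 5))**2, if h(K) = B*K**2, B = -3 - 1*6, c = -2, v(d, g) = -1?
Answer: 6561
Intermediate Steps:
B = -9 (B = -3 - 6 = -9)
h(K) = -9*K**2
h(c + v(-1*3, 5))**2 = (-9*(-2 - 1)**2)**2 = (-9*(-3)**2)**2 = (-9*9)**2 = (-81)**2 = 6561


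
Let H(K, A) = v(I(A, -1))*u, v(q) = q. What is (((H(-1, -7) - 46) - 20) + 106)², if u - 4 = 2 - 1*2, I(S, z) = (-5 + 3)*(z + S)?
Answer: 10816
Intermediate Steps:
I(S, z) = -2*S - 2*z (I(S, z) = -2*(S + z) = -2*S - 2*z)
u = 4 (u = 4 + (2 - 1*2) = 4 + (2 - 2) = 4 + 0 = 4)
H(K, A) = 8 - 8*A (H(K, A) = (-2*A - 2*(-1))*4 = (-2*A + 2)*4 = (2 - 2*A)*4 = 8 - 8*A)
(((H(-1, -7) - 46) - 20) + 106)² = ((((8 - 8*(-7)) - 46) - 20) + 106)² = ((((8 + 56) - 46) - 20) + 106)² = (((64 - 46) - 20) + 106)² = ((18 - 20) + 106)² = (-2 + 106)² = 104² = 10816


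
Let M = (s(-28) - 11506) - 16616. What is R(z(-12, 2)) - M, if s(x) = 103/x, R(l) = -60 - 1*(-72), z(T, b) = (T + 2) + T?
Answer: 787855/28 ≈ 28138.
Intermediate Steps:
z(T, b) = 2 + 2*T (z(T, b) = (2 + T) + T = 2 + 2*T)
R(l) = 12 (R(l) = -60 + 72 = 12)
M = -787519/28 (M = (103/(-28) - 11506) - 16616 = (103*(-1/28) - 11506) - 16616 = (-103/28 - 11506) - 16616 = -322271/28 - 16616 = -787519/28 ≈ -28126.)
R(z(-12, 2)) - M = 12 - 1*(-787519/28) = 12 + 787519/28 = 787855/28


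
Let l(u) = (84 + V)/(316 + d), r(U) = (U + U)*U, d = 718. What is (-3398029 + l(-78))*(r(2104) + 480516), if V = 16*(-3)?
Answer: -16398053624234300/517 ≈ -3.1718e+13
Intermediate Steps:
V = -48
r(U) = 2*U² (r(U) = (2*U)*U = 2*U²)
l(u) = 18/517 (l(u) = (84 - 48)/(316 + 718) = 36/1034 = 36*(1/1034) = 18/517)
(-3398029 + l(-78))*(r(2104) + 480516) = (-3398029 + 18/517)*(2*2104² + 480516) = -1756780975*(2*4426816 + 480516)/517 = -1756780975*(8853632 + 480516)/517 = -1756780975/517*9334148 = -16398053624234300/517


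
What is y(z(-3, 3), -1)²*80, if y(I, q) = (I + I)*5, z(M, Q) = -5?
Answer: 200000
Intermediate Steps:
y(I, q) = 10*I (y(I, q) = (2*I)*5 = 10*I)
y(z(-3, 3), -1)²*80 = (10*(-5))²*80 = (-50)²*80 = 2500*80 = 200000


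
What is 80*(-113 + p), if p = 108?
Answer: -400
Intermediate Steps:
80*(-113 + p) = 80*(-113 + 108) = 80*(-5) = -400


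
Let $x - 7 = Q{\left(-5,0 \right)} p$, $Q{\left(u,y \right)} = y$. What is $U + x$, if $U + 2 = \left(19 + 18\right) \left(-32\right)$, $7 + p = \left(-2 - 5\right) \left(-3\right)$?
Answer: $-1179$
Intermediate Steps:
$p = 14$ ($p = -7 + \left(-2 - 5\right) \left(-3\right) = -7 - -21 = -7 + 21 = 14$)
$U = -1186$ ($U = -2 + \left(19 + 18\right) \left(-32\right) = -2 + 37 \left(-32\right) = -2 - 1184 = -1186$)
$x = 7$ ($x = 7 + 0 \cdot 14 = 7 + 0 = 7$)
$U + x = -1186 + 7 = -1179$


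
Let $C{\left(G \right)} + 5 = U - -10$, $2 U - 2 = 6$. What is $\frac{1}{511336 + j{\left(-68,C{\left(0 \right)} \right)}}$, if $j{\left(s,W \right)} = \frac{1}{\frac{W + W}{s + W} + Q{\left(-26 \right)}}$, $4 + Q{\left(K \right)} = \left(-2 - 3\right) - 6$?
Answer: $\frac{903}{461736349} \approx 1.9557 \cdot 10^{-6}$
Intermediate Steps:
$U = 4$ ($U = 1 + \frac{1}{2} \cdot 6 = 1 + 3 = 4$)
$C{\left(G \right)} = 9$ ($C{\left(G \right)} = -5 + \left(4 - -10\right) = -5 + \left(4 + 10\right) = -5 + 14 = 9$)
$Q{\left(K \right)} = -15$ ($Q{\left(K \right)} = -4 - 11 = -15$)
$j{\left(s,W \right)} = \frac{1}{-15 + \frac{2 W}{W + s}}$ ($j{\left(s,W \right)} = \frac{1}{\frac{W + W}{s + W} - 15} = \frac{1}{\frac{2 W}{W + s} - 15} = \frac{1}{-15 + \frac{2 W}{W + s}}$)
$\frac{1}{511336 + j{\left(-68,C{\left(0 \right)} \right)}} = \frac{1}{511336 + \frac{9 - 68}{\left(-15\right) \left(-68\right) - 117}} = \frac{1}{511336 + \frac{1}{1020 - 117} \left(-59\right)} = \frac{1}{511336 + \frac{1}{903} \left(-59\right)} = \frac{1}{511336 - \frac{59}{903}} = \frac{1}{\frac{461736349}{903}} = \frac{903}{461736349}$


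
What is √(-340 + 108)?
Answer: 2*I*√58 ≈ 15.232*I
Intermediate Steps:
√(-340 + 108) = √(-232) = 2*I*√58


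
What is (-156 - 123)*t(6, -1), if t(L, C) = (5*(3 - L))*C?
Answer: -4185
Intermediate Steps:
t(L, C) = C*(15 - 5*L) (t(L, C) = (15 - 5*L)*C = C*(15 - 5*L))
(-156 - 123)*t(6, -1) = (-156 - 123)*(5*(-1)*(3 - 1*6)) = -1395*(-1)*(3 - 6) = -1395*(-1)*(-3) = -279*15 = -4185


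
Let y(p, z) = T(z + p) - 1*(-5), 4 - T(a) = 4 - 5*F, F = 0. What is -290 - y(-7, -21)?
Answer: -295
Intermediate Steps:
T(a) = 0 (T(a) = 4 - (4 - 5*0) = 4 - (4 + 0) = 4 - 1*4 = 4 - 4 = 0)
y(p, z) = 5 (y(p, z) = 0 - 1*(-5) = 0 + 5 = 5)
-290 - y(-7, -21) = -290 - 1*5 = -290 - 5 = -295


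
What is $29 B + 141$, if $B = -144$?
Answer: $-4035$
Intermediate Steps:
$29 B + 141 = 29 \left(-144\right) + 141 = -4176 + 141 = -4035$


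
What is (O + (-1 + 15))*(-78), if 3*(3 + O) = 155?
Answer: -4888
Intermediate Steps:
O = 146/3 (O = -3 + (⅓)*155 = -3 + 155/3 = 146/3 ≈ 48.667)
(O + (-1 + 15))*(-78) = (146/3 + (-1 + 15))*(-78) = (146/3 + 14)*(-78) = (188/3)*(-78) = -4888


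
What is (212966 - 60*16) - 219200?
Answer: -7194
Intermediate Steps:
(212966 - 60*16) - 219200 = (212966 - 960) - 219200 = 212006 - 219200 = -7194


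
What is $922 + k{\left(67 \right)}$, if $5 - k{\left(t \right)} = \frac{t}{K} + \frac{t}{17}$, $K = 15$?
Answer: $\frac{234241}{255} \approx 918.59$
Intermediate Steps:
$k{\left(t \right)} = 5 - \frac{32 t}{255}$ ($k{\left(t \right)} = 5 - \left(\frac{t}{15} + \frac{t}{17}\right) = 5 - \frac{32 t}{255}$)
$922 + k{\left(67 \right)} = 922 + \left(5 - \frac{2144}{255}\right) = 922 - \frac{869}{255} = \frac{234241}{255}$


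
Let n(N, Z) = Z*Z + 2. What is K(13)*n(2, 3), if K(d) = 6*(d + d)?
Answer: 1716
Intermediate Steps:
K(d) = 12*d (K(d) = 6*(2*d) = 12*d)
n(N, Z) = 2 + Z**2 (n(N, Z) = Z**2 + 2 = 2 + Z**2)
K(13)*n(2, 3) = (12*13)*(2 + 3**2) = 156*(2 + 9) = 156*11 = 1716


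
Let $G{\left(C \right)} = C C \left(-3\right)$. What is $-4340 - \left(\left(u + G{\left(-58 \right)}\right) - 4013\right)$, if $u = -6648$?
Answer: $16413$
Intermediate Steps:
$G{\left(C \right)} = - 3 C^{2}$ ($G{\left(C \right)} = C^{2} \left(-3\right) = - 3 C^{2}$)
$-4340 - \left(\left(u + G{\left(-58 \right)}\right) - 4013\right) = -4340 - \left(\left(-6648 - 3 \left(-58\right)^{2}\right) - 4013\right) = -4340 - \left(\left(-6648 - 10092\right) - 4013\right) = -4340 - \left(-16740 - 4013\right) = -4340 - -20753 = -4340 + 20753 = 16413$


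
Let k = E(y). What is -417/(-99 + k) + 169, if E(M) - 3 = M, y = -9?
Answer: 6054/35 ≈ 172.97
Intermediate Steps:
E(M) = 3 + M
k = -6 (k = 3 - 9 = -6)
-417/(-99 + k) + 169 = -417/(-99 - 6) + 169 = -417/(-105) + 169 = -417*(-1/105) + 169 = 139/35 + 169 = 6054/35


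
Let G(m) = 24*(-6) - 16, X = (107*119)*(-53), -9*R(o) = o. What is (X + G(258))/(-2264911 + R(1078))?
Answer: 6075081/20385277 ≈ 0.29801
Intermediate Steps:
R(o) = -o/9
X = -674849 (X = 12733*(-53) = -674849)
G(m) = -160 (G(m) = -144 - 16 = -160)
(X + G(258))/(-2264911 + R(1078)) = (-674849 - 160)/(-2264911 - ⅑*1078) = -675009/(-2264911 - 1078/9) = -675009/(-20385277/9) = -675009*(-9/20385277) = 6075081/20385277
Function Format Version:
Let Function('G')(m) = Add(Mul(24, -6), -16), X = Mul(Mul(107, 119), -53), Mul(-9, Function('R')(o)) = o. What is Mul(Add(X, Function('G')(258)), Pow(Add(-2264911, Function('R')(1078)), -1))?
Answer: Rational(6075081, 20385277) ≈ 0.29801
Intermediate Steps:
Function('R')(o) = Mul(Rational(-1, 9), o)
X = -674849 (X = Mul(12733, -53) = -674849)
Function('G')(m) = -160 (Function('G')(m) = Add(-144, -16) = -160)
Mul(Add(X, Function('G')(258)), Pow(Add(-2264911, Function('R')(1078)), -1)) = Mul(Add(-674849, -160), Pow(Add(-2264911, Mul(Rational(-1, 9), 1078)), -1)) = Mul(-675009, Pow(Add(-2264911, Rational(-1078, 9)), -1)) = Mul(-675009, Pow(Rational(-20385277, 9), -1)) = Mul(-675009, Rational(-9, 20385277)) = Rational(6075081, 20385277)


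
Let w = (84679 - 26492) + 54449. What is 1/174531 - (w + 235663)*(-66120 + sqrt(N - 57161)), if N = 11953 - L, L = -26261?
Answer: 4019366879486281/174531 - 348299*I*sqrt(18947) ≈ 2.303e+10 - 4.7943e+7*I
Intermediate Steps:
w = 112636 (w = 58187 + 54449 = 112636)
N = 38214 (N = 11953 - 1*(-26261) = 11953 + 26261 = 38214)
1/174531 - (w + 235663)*(-66120 + sqrt(N - 57161)) = 1/174531 - (112636 + 235663)*(-66120 + sqrt(38214 - 57161)) = 1/174531 - 348299*(-66120 + sqrt(-18947)) = 1/174531 - 348299*(-66120 + I*sqrt(18947)) = 1/174531 - (-23029529880 + 348299*I*sqrt(18947)) = 1/174531 + (23029529880 - 348299*I*sqrt(18947)) = 4019366879486281/174531 - 348299*I*sqrt(18947)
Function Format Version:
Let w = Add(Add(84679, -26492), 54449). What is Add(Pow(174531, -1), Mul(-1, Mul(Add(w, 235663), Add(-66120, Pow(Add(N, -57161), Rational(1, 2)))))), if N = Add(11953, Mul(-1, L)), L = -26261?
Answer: Add(Rational(4019366879486281, 174531), Mul(-348299, I, Pow(18947, Rational(1, 2)))) ≈ Add(2.3030e+10, Mul(-4.7943e+7, I))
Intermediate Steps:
w = 112636 (w = Add(58187, 54449) = 112636)
N = 38214 (N = Add(11953, Mul(-1, -26261)) = Add(11953, 26261) = 38214)
Add(Pow(174531, -1), Mul(-1, Mul(Add(w, 235663), Add(-66120, Pow(Add(N, -57161), Rational(1, 2)))))) = Add(Pow(174531, -1), Mul(-1, Mul(Add(112636, 235663), Add(-66120, Pow(Add(38214, -57161), Rational(1, 2)))))) = Add(Rational(1, 174531), Mul(-1, Mul(348299, Add(-66120, Pow(-18947, Rational(1, 2)))))) = Add(Rational(1, 174531), Mul(-1, Mul(348299, Add(-66120, Mul(I, Pow(18947, Rational(1, 2))))))) = Add(Rational(1, 174531), Mul(-1, Add(-23029529880, Mul(348299, I, Pow(18947, Rational(1, 2)))))) = Add(Rational(1, 174531), Add(23029529880, Mul(-348299, I, Pow(18947, Rational(1, 2))))) = Add(Rational(4019366879486281, 174531), Mul(-348299, I, Pow(18947, Rational(1, 2))))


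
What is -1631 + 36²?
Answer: -335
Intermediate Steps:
-1631 + 36² = -1631 + 1296 = -335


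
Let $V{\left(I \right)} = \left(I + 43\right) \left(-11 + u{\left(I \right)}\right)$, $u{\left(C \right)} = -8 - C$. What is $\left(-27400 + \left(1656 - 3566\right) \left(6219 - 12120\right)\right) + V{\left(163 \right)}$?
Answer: $11206018$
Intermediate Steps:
$V{\left(I \right)} = \left(-19 - I\right) \left(43 + I\right)$ ($V{\left(I \right)} = \left(I + 43\right) \left(-11 - \left(8 + I\right)\right) = \left(43 + I\right) \left(-19 - I\right) = \left(-19 - I\right) \left(43 + I\right)$)
$\left(-27400 + \left(1656 - 3566\right) \left(6219 - 12120\right)\right) + V{\left(163 \right)} = \left(-27400 + \left(1656 - 3566\right) \left(6219 - 12120\right)\right) - 37492 = \left(-27400 - -11270910\right) - 37492 = \left(-27400 + 11270910\right) - 37492 = 11243510 - 37492 = 11206018$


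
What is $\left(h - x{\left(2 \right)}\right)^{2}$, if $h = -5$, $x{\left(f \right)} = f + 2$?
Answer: $81$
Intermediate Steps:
$x{\left(f \right)} = 2 + f$
$\left(h - x{\left(2 \right)}\right)^{2} = \left(-5 - \left(2 + 2\right)\right)^{2} = \left(-5 - 4\right)^{2} = \left(-9\right)^{2} = 81$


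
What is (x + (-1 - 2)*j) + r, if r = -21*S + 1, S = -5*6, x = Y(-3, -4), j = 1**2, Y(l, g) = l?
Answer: 625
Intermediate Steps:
j = 1
x = -3
S = -30
r = 631 (r = -21*(-30) + 1 = 630 + 1 = 631)
(x + (-1 - 2)*j) + r = (-3 + (-1 - 2)*1) + 631 = (-3 - 3*1) + 631 = (-3 - 3) + 631 = -6 + 631 = 625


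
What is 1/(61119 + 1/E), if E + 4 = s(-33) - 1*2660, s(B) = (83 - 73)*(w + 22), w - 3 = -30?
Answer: 2714/165876965 ≈ 1.6362e-5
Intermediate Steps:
w = -27 (w = 3 - 30 = -27)
s(B) = -50 (s(B) = (83 - 73)*(-27 + 22) = 10*(-5) = -50)
E = -2714 (E = -4 + (-50 - 1*2660) = -4 + (-50 - 2660) = -4 - 2710 = -2714)
1/(61119 + 1/E) = 1/(61119 + 1/(-2714)) = 1/(61119 - 1/2714) = 1/(165876965/2714) = 2714/165876965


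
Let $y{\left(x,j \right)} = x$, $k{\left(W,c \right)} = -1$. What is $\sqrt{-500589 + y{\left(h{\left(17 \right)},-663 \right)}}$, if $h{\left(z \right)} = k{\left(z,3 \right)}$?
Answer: $i \sqrt{500590} \approx 707.52 i$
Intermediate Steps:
$h{\left(z \right)} = -1$
$\sqrt{-500589 + y{\left(h{\left(17 \right)},-663 \right)}} = \sqrt{-500589 - 1} = \sqrt{-500590} = i \sqrt{500590}$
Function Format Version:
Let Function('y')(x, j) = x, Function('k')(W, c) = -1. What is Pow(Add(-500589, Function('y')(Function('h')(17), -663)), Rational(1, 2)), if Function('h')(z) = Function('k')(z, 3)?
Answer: Mul(I, Pow(500590, Rational(1, 2))) ≈ Mul(707.52, I)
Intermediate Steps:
Function('h')(z) = -1
Pow(Add(-500589, Function('y')(Function('h')(17), -663)), Rational(1, 2)) = Pow(Add(-500589, -1), Rational(1, 2)) = Pow(-500590, Rational(1, 2)) = Mul(I, Pow(500590, Rational(1, 2)))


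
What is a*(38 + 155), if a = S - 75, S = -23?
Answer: -18914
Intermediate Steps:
a = -98 (a = -23 - 75 = -98)
a*(38 + 155) = -98*(38 + 155) = -98*193 = -18914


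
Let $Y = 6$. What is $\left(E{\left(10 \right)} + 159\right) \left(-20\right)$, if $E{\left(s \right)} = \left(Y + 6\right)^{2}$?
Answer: $-6060$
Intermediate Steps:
$E{\left(s \right)} = 144$ ($E{\left(s \right)} = \left(6 + 6\right)^{2} = 12^{2} = 144$)
$\left(E{\left(10 \right)} + 159\right) \left(-20\right) = \left(144 + 159\right) \left(-20\right) = 303 \left(-20\right) = -6060$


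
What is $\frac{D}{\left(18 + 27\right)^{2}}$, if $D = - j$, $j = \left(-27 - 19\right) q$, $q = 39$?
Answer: $\frac{598}{675} \approx 0.88593$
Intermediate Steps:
$j = -1794$ ($j = \left(-27 - 19\right) 39 = \left(-46\right) 39 = -1794$)
$D = 1794$ ($D = \left(-1\right) \left(-1794\right) = 1794$)
$\frac{D}{\left(18 + 27\right)^{2}} = \frac{1794}{\left(18 + 27\right)^{2}} = \frac{1794}{45^{2}} = \frac{1794}{2025} = 1794 \cdot \frac{1}{2025} = \frac{598}{675}$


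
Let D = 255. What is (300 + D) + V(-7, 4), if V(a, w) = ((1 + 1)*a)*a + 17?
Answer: 670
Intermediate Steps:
V(a, w) = 17 + 2*a² (V(a, w) = (2*a)*a + 17 = 2*a² + 17 = 17 + 2*a²)
(300 + D) + V(-7, 4) = (300 + 255) + (17 + 2*(-7)²) = 555 + (17 + 2*49) = 555 + (17 + 98) = 555 + 115 = 670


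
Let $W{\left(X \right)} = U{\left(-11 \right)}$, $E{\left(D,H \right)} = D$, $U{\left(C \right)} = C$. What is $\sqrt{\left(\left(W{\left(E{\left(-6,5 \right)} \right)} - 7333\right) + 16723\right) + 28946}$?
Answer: $5 \sqrt{1533} \approx 195.77$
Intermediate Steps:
$W{\left(X \right)} = -11$
$\sqrt{\left(\left(W{\left(E{\left(-6,5 \right)} \right)} - 7333\right) + 16723\right) + 28946} = \sqrt{\left(\left(-11 - 7333\right) + 16723\right) + 28946} = \sqrt{\left(-7344 + 16723\right) + 28946} = \sqrt{9379 + 28946} = \sqrt{38325} = 5 \sqrt{1533}$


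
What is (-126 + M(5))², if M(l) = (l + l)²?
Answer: 676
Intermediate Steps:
M(l) = 4*l² (M(l) = (2*l)² = 4*l²)
(-126 + M(5))² = (-126 + 4*5²)² = (-126 + 4*25)² = (-126 + 100)² = (-26)² = 676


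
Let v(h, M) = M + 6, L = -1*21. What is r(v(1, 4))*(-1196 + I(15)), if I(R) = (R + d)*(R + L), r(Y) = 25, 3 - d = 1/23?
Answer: -749650/23 ≈ -32593.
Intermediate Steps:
L = -21
v(h, M) = 6 + M
d = 68/23 (d = 3 - 1/23 = 68/23 ≈ 2.9565)
I(R) = (-21 + R)*(68/23 + R) (I(R) = (R + 68/23)*(R - 21) = (68/23 + R)*(-21 + R) = (-21 + R)*(68/23 + R))
r(v(1, 4))*(-1196 + I(15)) = 25*(-1196 + (-1428/23 + 15² - 415/23*15)) = 25*(-1196 + (-1428/23 + 225 - 6225/23)) = 25*(-1196 - 2478/23) = 25*(-29986/23) = -749650/23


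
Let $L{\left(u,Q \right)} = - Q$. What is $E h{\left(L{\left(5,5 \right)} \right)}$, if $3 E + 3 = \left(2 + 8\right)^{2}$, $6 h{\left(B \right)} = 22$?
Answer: $\frac{1067}{9} \approx 118.56$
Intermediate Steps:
$h{\left(B \right)} = \frac{11}{3}$ ($h{\left(B \right)} = \frac{1}{6} \cdot 22 = \frac{11}{3}$)
$E = \frac{97}{3}$ ($E = -1 + \frac{\left(2 + 8\right)^{2}}{3} = -1 + \frac{10^{2}}{3} = -1 + \frac{1}{3} \cdot 100 = -1 + \frac{100}{3} = \frac{97}{3} \approx 32.333$)
$E h{\left(L{\left(5,5 \right)} \right)} = \frac{97}{3} \cdot \frac{11}{3} = \frac{1067}{9}$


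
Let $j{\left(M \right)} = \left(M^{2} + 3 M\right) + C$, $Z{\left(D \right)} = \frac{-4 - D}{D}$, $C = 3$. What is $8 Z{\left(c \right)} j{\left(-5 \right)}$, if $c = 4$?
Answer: $-208$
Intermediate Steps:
$Z{\left(D \right)} = \frac{-4 - D}{D}$
$j{\left(M \right)} = 3 + M^{2} + 3 M$ ($j{\left(M \right)} = \left(M^{2} + 3 M\right) + 3 = 3 + M^{2} + 3 M$)
$8 Z{\left(c \right)} j{\left(-5 \right)} = 8 \frac{-4 - 4}{4} \left(3 + \left(-5\right)^{2} + 3 \left(-5\right)\right) = 8 \frac{-4 - 4}{4} \left(3 + 25 - 15\right) = 8 \cdot \frac{1}{4} \left(-8\right) 13 = 8 \left(-2\right) 13 = \left(-16\right) 13 = -208$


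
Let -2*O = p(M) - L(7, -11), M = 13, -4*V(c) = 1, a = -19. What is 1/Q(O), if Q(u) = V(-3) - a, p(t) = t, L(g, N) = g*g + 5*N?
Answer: 4/75 ≈ 0.053333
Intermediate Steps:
V(c) = -¼ (V(c) = -¼*1 = -¼)
L(g, N) = g² + 5*N
O = -19/2 (O = -(13 - (7² + 5*(-11)))/2 = -(13 - (49 - 55))/2 = -(13 - 1*(-6))/2 = -(13 + 6)/2 = -½*19 = -19/2 ≈ -9.5000)
Q(u) = 75/4 (Q(u) = -¼ - 1*(-19) = -¼ + 19 = 75/4)
1/Q(O) = 1/(75/4) = 4/75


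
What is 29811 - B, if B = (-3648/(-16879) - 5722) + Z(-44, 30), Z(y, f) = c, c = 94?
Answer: 598171233/16879 ≈ 35439.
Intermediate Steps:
Z(y, f) = 94
B = -94991364/16879 (B = (-3648/(-16879) - 5722) + 94 = (-3648*(-1/16879) - 5722) + 94 = (3648/16879 - 5722) + 94 = -96577990/16879 + 94 = -94991364/16879 ≈ -5627.8)
29811 - B = 29811 - 1*(-94991364/16879) = 29811 + 94991364/16879 = 598171233/16879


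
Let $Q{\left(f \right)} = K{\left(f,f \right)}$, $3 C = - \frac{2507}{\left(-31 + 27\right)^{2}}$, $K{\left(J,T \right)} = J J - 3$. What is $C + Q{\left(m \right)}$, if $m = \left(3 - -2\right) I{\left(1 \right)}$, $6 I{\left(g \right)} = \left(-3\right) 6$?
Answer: $\frac{8149}{48} \approx 169.77$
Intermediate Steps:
$I{\left(g \right)} = -3$ ($I{\left(g \right)} = \frac{\left(-3\right) 6}{6} = \frac{1}{6} \left(-18\right) = -3$)
$K{\left(J,T \right)} = -3 + J^{2}$ ($K{\left(J,T \right)} = J^{2} - 3 = -3 + J^{2}$)
$C = - \frac{2507}{48}$ ($C = \frac{\left(-2507\right) \frac{1}{\left(-31 + 27\right)^{2}}}{3} = \frac{\left(-2507\right) \frac{1}{\left(-4\right)^{2}}}{3} = \frac{\left(-2507\right) \frac{1}{16}}{3} = \frac{1}{3} \left(- \frac{2507}{16}\right) = - \frac{2507}{48} \approx -52.229$)
$m = -15$ ($m = \left(3 - -2\right) \left(-3\right) = \left(3 + 2\right) \left(-3\right) = 5 \left(-3\right) = -15$)
$Q{\left(f \right)} = -3 + f^{2}$
$C + Q{\left(m \right)} = - \frac{2507}{48} - \left(3 - \left(-15\right)^{2}\right) = - \frac{2507}{48} + \left(-3 + 225\right) = - \frac{2507}{48} + 222 = \frac{8149}{48}$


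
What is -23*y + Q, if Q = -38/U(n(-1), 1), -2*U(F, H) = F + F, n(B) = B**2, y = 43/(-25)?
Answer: 1939/25 ≈ 77.560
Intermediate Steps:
y = -43/25 (y = 43*(-1/25) = -43/25 ≈ -1.7200)
U(F, H) = -F (U(F, H) = -(F + F)/2 = -F)
Q = 38 (Q = -38/((-1*(-1)**2)) = -38/((-1*1)) = -38/(-1) = -38*(-1) = 38)
-23*y + Q = -23*(-43/25) + 38 = 989/25 + 38 = 1939/25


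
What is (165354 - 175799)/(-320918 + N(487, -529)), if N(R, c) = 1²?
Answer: 10445/320917 ≈ 0.032547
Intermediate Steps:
N(R, c) = 1
(165354 - 175799)/(-320918 + N(487, -529)) = (165354 - 175799)/(-320918 + 1) = -10445/(-320917) = -10445*(-1/320917) = 10445/320917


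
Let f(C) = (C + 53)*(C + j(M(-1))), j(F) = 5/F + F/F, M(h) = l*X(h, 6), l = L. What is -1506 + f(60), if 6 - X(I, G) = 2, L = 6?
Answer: 129853/24 ≈ 5410.5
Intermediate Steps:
X(I, G) = 4 (X(I, G) = 6 - 1*2 = 6 - 2 = 4)
l = 6
M(h) = 24 (M(h) = 6*4 = 24)
j(F) = 1 + 5/F (j(F) = 5/F + 1 = 1 + 5/F)
f(C) = (53 + C)*(29/24 + C) (f(C) = (C + 53)*(C + (5 + 24)/24) = (53 + C)*(C + (1/24)*29) = (53 + C)*(C + 29/24) = (53 + C)*(29/24 + C))
-1506 + f(60) = -1506 + (1537/24 + 60² + (1301/24)*60) = -1506 + (1537/24 + 3600 + 6505/2) = -1506 + 165997/24 = 129853/24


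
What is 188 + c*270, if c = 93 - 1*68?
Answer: 6938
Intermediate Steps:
c = 25 (c = 93 - 68 = 25)
188 + c*270 = 188 + 25*270 = 188 + 6750 = 6938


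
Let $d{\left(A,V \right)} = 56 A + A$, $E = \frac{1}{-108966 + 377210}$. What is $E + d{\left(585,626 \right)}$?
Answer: $\frac{8944596181}{268244} \approx 33345.0$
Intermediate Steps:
$E = \frac{1}{268244} \approx 3.7279 \cdot 10^{-6}$
$d{\left(A,V \right)} = 57 A$
$E + d{\left(585,626 \right)} = \frac{1}{268244} + 57 \cdot 585 = \frac{1}{268244} + 33345 = \frac{8944596181}{268244}$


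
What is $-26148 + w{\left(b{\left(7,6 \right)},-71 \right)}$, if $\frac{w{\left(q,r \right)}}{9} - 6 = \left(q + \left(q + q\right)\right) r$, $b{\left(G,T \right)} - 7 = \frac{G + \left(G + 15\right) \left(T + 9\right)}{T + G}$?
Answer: $- \frac{1159698}{13} \approx -89208.0$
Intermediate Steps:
$b{\left(G,T \right)} = 7 + \frac{G + \left(9 + T\right) \left(15 + G\right)}{G + T}$ ($b{\left(G,T \right)} = 7 + \frac{G + \left(G + 15\right) \left(T + 9\right)}{T + G} = 7 + \frac{G + \left(15 + G\right) \left(9 + T\right)}{G + T} = 7 + \frac{G + \left(9 + T\right) \left(15 + G\right)}{G + T}$)
$w{\left(q,r \right)} = 54 + 27 q r$ ($w{\left(q,r \right)} = 54 + 9 \left(q + \left(q + q\right)\right) r = 54 + 9 \left(q + 2 q\right) r = 54 + 9 \cdot 3 q r = 54 + 27 q r$)
$-26148 + w{\left(b{\left(7,6 \right)},-71 \right)} = -26148 + \left(54 + 27 \frac{135 + 17 \cdot 7 + 22 \cdot 6 + 7 \cdot 6}{7 + 6} \left(-71\right)\right) = -26148 + \left(54 + 27 \frac{135 + 119 + 132 + 42}{13} \left(-71\right)\right) = -26148 + \left(54 + 27 \cdot \frac{1}{13} \cdot 428 \left(-71\right)\right) = -26148 + \left(54 + 27 \cdot \frac{428}{13} \left(-71\right)\right) = -26148 + \left(54 - \frac{820476}{13}\right) = -26148 - \frac{819774}{13} = - \frac{1159698}{13}$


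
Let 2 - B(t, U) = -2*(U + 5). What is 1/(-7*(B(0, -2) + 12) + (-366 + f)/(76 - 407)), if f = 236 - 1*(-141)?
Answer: -331/46351 ≈ -0.0071412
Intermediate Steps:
B(t, U) = 12 + 2*U (B(t, U) = 2 - (-2)*(U + 5) = 2 - (-2)*(5 + U) = 2 - (-10 - 2*U) = 2 + (10 + 2*U) = 12 + 2*U)
f = 377 (f = 236 + 141 = 377)
1/(-7*(B(0, -2) + 12) + (-366 + f)/(76 - 407)) = 1/(-7*((12 + 2*(-2)) + 12) + (-366 + 377)/(76 - 407)) = 1/(-7*((12 - 4) + 12) + 11/(-331)) = 1/(-7*(8 + 12) + 11*(-1/331)) = 1/(-7*20 - 11/331) = 1/(-140 - 11/331) = 1/(-46351/331) = -331/46351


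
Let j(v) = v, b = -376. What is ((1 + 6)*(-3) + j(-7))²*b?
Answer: -294784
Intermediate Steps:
((1 + 6)*(-3) + j(-7))²*b = ((1 + 6)*(-3) - 7)²*(-376) = (7*(-3) - 7)²*(-376) = (-21 - 7)²*(-376) = (-28)²*(-376) = 784*(-376) = -294784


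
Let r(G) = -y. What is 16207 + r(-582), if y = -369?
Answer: 16576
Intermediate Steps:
r(G) = 369 (r(G) = -1*(-369) = 369)
16207 + r(-582) = 16207 + 369 = 16576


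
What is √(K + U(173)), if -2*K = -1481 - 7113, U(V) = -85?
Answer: 18*√13 ≈ 64.900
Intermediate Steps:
K = 4297 (K = -(-1481 - 7113)/2 = -½*(-8594) = 4297)
√(K + U(173)) = √(4297 - 85) = √4212 = 18*√13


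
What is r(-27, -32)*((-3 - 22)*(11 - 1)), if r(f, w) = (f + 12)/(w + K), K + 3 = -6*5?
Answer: -750/13 ≈ -57.692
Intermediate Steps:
K = -33 (K = -3 - 6*5 = -3 - 30 = -33)
r(f, w) = (12 + f)/(-33 + w) (r(f, w) = (f + 12)/(w - 33) = (12 + f)/(-33 + w))
r(-27, -32)*((-3 - 22)*(11 - 1)) = ((12 - 27)/(-33 - 32))*((-3 - 22)*(11 - 1)) = (-15/(-65))*(-25*10) = -1/65*(-15)*(-250) = (3/13)*(-250) = -750/13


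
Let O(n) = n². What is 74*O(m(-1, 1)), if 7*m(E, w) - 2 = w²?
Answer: 666/49 ≈ 13.592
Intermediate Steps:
m(E, w) = 2/7 + w²/7
74*O(m(-1, 1)) = 74*(2/7 + (⅐)*1²)² = 74*(2/7 + (⅐)*1)² = 74*(2/7 + ⅐)² = 74*(3/7)² = 74*(9/49) = 666/49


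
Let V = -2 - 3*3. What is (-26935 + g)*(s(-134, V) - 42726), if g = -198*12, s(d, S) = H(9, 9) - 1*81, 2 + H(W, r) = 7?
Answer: 1254569422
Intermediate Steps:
H(W, r) = 5 (H(W, r) = -2 + 7 = 5)
V = -11 (V = -2 - 9 = -11)
s(d, S) = -76 (s(d, S) = 5 - 1*81 = 5 - 81 = -76)
g = -2376
(-26935 + g)*(s(-134, V) - 42726) = (-26935 - 2376)*(-76 - 42726) = -29311*(-42802) = 1254569422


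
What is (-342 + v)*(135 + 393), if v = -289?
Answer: -333168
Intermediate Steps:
(-342 + v)*(135 + 393) = (-342 - 289)*(135 + 393) = -631*528 = -333168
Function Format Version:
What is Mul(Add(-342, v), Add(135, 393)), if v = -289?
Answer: -333168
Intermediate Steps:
Mul(Add(-342, v), Add(135, 393)) = Mul(Add(-342, -289), Add(135, 393)) = Mul(-631, 528) = -333168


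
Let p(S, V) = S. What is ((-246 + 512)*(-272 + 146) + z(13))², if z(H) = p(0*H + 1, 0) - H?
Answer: 1124126784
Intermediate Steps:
z(H) = 1 - H (z(H) = (0*H + 1) - H = (0 + 1) - H = 1 - H)
((-246 + 512)*(-272 + 146) + z(13))² = ((-246 + 512)*(-272 + 146) + (1 - 1*13))² = (266*(-126) + (1 - 13))² = (-33516 - 12)² = (-33528)² = 1124126784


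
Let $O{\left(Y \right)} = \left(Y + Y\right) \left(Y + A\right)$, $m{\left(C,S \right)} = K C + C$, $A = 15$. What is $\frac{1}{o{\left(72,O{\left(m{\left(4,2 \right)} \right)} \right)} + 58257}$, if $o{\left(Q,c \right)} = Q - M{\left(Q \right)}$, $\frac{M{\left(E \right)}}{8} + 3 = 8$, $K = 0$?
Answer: $\frac{1}{58289} \approx 1.7156 \cdot 10^{-5}$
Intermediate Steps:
$M{\left(E \right)} = 40$ ($M{\left(E \right)} = -24 + 8 \cdot 8 = -24 + 64 = 40$)
$m{\left(C,S \right)} = C$ ($m{\left(C,S \right)} = 0 C + C = 0 + C = C$)
$O{\left(Y \right)} = 2 Y \left(15 + Y\right)$ ($O{\left(Y \right)} = \left(Y + Y\right) \left(Y + 15\right) = 2 Y \left(15 + Y\right)$)
$o{\left(Q,c \right)} = -40 + Q$ ($o{\left(Q,c \right)} = Q - 40 = -40 + Q$)
$\frac{1}{o{\left(72,O{\left(m{\left(4,2 \right)} \right)} \right)} + 58257} = \frac{1}{\left(-40 + 72\right) + 58257} = \frac{1}{32 + 58257} = \frac{1}{58289}$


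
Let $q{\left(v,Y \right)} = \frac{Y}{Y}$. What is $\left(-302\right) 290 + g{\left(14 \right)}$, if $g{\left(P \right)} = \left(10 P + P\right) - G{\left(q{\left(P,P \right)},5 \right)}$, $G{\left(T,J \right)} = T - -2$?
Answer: $-87429$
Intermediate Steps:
$q{\left(v,Y \right)} = 1$
$G{\left(T,J \right)} = 2 + T$ ($G{\left(T,J \right)} = T + 2 = 2 + T$)
$g{\left(P \right)} = -3 + 11 P$ ($g{\left(P \right)} = \left(10 P + P\right) - \left(2 + 1\right) = 11 P - 3 = -3 + 11 P$)
$\left(-302\right) 290 + g{\left(14 \right)} = \left(-302\right) 290 + \left(-3 + 11 \cdot 14\right) = -87580 + \left(-3 + 154\right) = -87580 + 151 = -87429$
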